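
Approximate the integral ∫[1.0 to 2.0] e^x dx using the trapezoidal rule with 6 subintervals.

f(x) = e^x
a = 1.0, b = 2.0, n = 6
h = (b - a)/n = 0.166667

Trapezoidal rule: (h/2)[f(x₀) + 2f(x₁) + 2f(x₂) + ... + f(xₙ)]

x_0 = 1.0000, f(x_0) = 2.718282, coefficient = 1
x_1 = 1.1667, f(x_1) = 3.211271, coefficient = 2
x_2 = 1.3333, f(x_2) = 3.793668, coefficient = 2
x_3 = 1.5000, f(x_3) = 4.481689, coefficient = 2
x_4 = 1.6667, f(x_4) = 5.294490, coefficient = 2
x_5 = 1.8333, f(x_5) = 6.254701, coefficient = 2
x_6 = 2.0000, f(x_6) = 7.389056, coefficient = 1

I ≈ (0.166667/2) × 56.178975 = 4.681581
Exact value: 4.670774
Error: 0.010807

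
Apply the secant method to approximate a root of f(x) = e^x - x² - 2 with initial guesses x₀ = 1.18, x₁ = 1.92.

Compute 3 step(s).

f(x) = e^x - x² - 2
x₀ = 1.18, x₁ = 1.92

Secant formula: x_{n+1} = x_n - f(x_n)(x_n - x_{n-1})/(f(x_n) - f(x_{n-1}))

Iteration 1:
  f(1.180000) = -0.138026
  f(1.920000) = 1.134558
  x_2 = 1.920000 - 1.134558×(1.920000 - 1.180000)/(1.134558 - (-0.138026))
       = 1.260261
Iteration 2:
  f(1.920000) = 1.134558
  f(1.260261) = -0.061916
  x_3 = 1.260261 - (-0.061916)×(1.260261 - 1.920000)/(-0.061916 - 1.134558)
       = 1.294402
Iteration 3:
  f(1.260261) = -0.061916
  f(1.294402) = -0.026663
  x_4 = 1.294402 - (-0.026663)×(1.294402 - 1.260261)/(-0.026663 - (-0.061916))
       = 1.320224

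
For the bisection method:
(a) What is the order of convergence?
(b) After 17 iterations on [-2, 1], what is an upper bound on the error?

(a) Bisection has linear (order 1) convergence; the error is halved each step.

(b) Error bound = (b-a)/2^n = (1 - (-2))/2^{17}
    = 3/2^{17}

(a) 1 (linear); (b) error ≤ 2.29e-05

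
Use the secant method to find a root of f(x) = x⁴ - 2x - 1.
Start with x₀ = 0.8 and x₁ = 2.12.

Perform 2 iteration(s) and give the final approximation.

f(x) = x⁴ - 2x - 1
x₀ = 0.8, x₁ = 2.12

Secant formula: x_{n+1} = x_n - f(x_n)(x_n - x_{n-1})/(f(x_n) - f(x_{n-1}))

Iteration 1:
  f(0.800000) = -2.190400
  f(2.120000) = 14.959631
  x_2 = 2.120000 - 14.959631×(2.120000 - 0.800000)/(14.959631 - (-2.190400))
       = 0.968590
Iteration 2:
  f(2.120000) = 14.959631
  f(0.968590) = -2.057023
  x_3 = 0.968590 - (-2.057023)×(0.968590 - 2.120000)/(-2.057023 - 14.959631)
       = 1.107776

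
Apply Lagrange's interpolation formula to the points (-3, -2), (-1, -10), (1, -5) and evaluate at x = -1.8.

Lagrange interpolation formula:
P(x) = Σ yᵢ × Lᵢ(x)
where Lᵢ(x) = Π_{j≠i} (x - xⱼ)/(xᵢ - xⱼ)

L_0(-1.8) = (-1.8 - (-1))/(-3 - (-1)) × (-1.8 - 1)/(-3 - 1) = 0.280000
L_1(-1.8) = (-1.8 - (-3))/(-1 - (-3)) × (-1.8 - 1)/(-1 - 1) = 0.840000
L_2(-1.8) = (-1.8 - (-3))/(1 - (-3)) × (-1.8 - (-1))/(1 - (-1)) = -0.120000

P(-1.8) = (-2)×L_0(-1.8) + (-10)×L_1(-1.8) + (-5)×L_2(-1.8)
P(-1.8) = -8.360000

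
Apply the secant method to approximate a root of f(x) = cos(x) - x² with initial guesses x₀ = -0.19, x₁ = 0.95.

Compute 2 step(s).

f(x) = cos(x) - x²
x₀ = -0.19, x₁ = 0.95

Secant formula: x_{n+1} = x_n - f(x_n)(x_n - x_{n-1})/(f(x_n) - f(x_{n-1}))

Iteration 1:
  f(-0.190000) = 0.945904
  f(0.950000) = -0.320817
  x_2 = 0.950000 - (-0.320817)×(0.950000 - (-0.190000))/(-0.320817 - 0.945904)
       = 0.661277
Iteration 2:
  f(0.950000) = -0.320817
  f(0.661277) = 0.351921
  x_3 = 0.661277 - 0.351921×(0.661277 - 0.950000)/(0.351921 - (-0.320817))
       = 0.812313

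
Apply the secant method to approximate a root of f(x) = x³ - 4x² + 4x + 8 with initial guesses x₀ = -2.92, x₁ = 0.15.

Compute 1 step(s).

f(x) = x³ - 4x² + 4x + 8
x₀ = -2.92, x₁ = 0.15

Secant formula: x_{n+1} = x_n - f(x_n)(x_n - x_{n-1})/(f(x_n) - f(x_{n-1}))

Iteration 1:
  f(-2.920000) = -62.682688
  f(0.150000) = 8.513375
  x_2 = 0.150000 - 8.513375×(0.150000 - (-2.920000))/(8.513375 - (-62.682688))
       = -0.217100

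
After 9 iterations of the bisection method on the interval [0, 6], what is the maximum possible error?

Bisection error bound: |error| ≤ (b-a)/2^n
|error| ≤ (6 - 0)/2^9 = 6/2^9
|error| ≤ 0.0117187500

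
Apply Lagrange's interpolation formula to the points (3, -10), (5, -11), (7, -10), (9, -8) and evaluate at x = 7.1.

Lagrange interpolation formula:
P(x) = Σ yᵢ × Lᵢ(x)
where Lᵢ(x) = Π_{j≠i} (x - xⱼ)/(xᵢ - xⱼ)

L_0(7.1) = (7.1 - 5)/(3 - 5) × (7.1 - 7)/(3 - 7) × (7.1 - 9)/(3 - 9) = 0.008312
L_1(7.1) = (7.1 - 3)/(5 - 3) × (7.1 - 7)/(5 - 7) × (7.1 - 9)/(5 - 9) = -0.048687
L_2(7.1) = (7.1 - 3)/(7 - 3) × (7.1 - 5)/(7 - 5) × (7.1 - 9)/(7 - 9) = 1.022437
L_3(7.1) = (7.1 - 3)/(9 - 3) × (7.1 - 5)/(9 - 5) × (7.1 - 7)/(9 - 7) = 0.017937

P(7.1) = (-10)×L_0(7.1) + (-11)×L_1(7.1) + (-10)×L_2(7.1) + (-8)×L_3(7.1)
P(7.1) = -9.915437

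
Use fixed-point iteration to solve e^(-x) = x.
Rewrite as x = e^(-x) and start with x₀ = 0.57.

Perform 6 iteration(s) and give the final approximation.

Equation: e^(-x) = x
Fixed-point form: x = e^(-x)
x₀ = 0.57

x_1 = g(0.570000) = 0.565525
x_2 = g(0.565525) = 0.568062
x_3 = g(0.568062) = 0.566623
x_4 = g(0.566623) = 0.567439
x_5 = g(0.567439) = 0.566976
x_6 = g(0.566976) = 0.567238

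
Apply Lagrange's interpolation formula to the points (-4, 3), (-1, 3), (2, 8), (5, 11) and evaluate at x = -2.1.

Lagrange interpolation formula:
P(x) = Σ yᵢ × Lᵢ(x)
where Lᵢ(x) = Π_{j≠i} (x - xⱼ)/(xᵢ - xⱼ)

L_0(-2.1) = (-2.1 - (-1))/(-4 - (-1)) × (-2.1 - 2)/(-4 - 2) × (-2.1 - 5)/(-4 - 5) = 0.197660
L_1(-2.1) = (-2.1 - (-4))/(-1 - (-4)) × (-2.1 - 2)/(-1 - 2) × (-2.1 - 5)/(-1 - 5) = 1.024241
L_2(-2.1) = (-2.1 - (-4))/(2 - (-4)) × (-2.1 - (-1))/(2 - (-1)) × (-2.1 - 5)/(2 - 5) = -0.274796
L_3(-2.1) = (-2.1 - (-4))/(5 - (-4)) × (-2.1 - (-1))/(5 - (-1)) × (-2.1 - 2)/(5 - 2) = 0.052895

P(-2.1) = 3×L_0(-2.1) + 3×L_1(-2.1) + 8×L_2(-2.1) + 11×L_3(-2.1)
P(-2.1) = 2.049179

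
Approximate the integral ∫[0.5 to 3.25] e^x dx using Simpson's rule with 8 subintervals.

f(x) = e^x
a = 0.5, b = 3.25, n = 8
h = (b - a)/n = 0.343750

Simpson's rule: (h/3)[f(x₀) + 4f(x₁) + 2f(x₂) + ... + f(xₙ)]

x_0 = 0.5000, f(x_0) = 1.648721, coefficient = 1
x_1 = 0.8438, f(x_1) = 2.325070, coefficient = 4
x_2 = 1.1875, f(x_2) = 3.278874, coefficient = 2
x_3 = 1.5312, f(x_3) = 4.623953, coefficient = 4
x_4 = 1.8750, f(x_4) = 6.520819, coefficient = 2
x_5 = 2.2188, f(x_5) = 9.195829, coefficient = 4
x_6 = 2.5625, f(x_6) = 12.968197, coefficient = 2
x_7 = 2.9062, f(x_7) = 18.288089, coefficient = 4
x_8 = 3.2500, f(x_8) = 25.790340, coefficient = 1

I ≈ (0.343750/3) × 210.706606 = 24.143465
Exact value: 24.141619
Error: 0.001847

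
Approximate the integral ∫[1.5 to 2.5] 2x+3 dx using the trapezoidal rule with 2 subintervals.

f(x) = 2x+3
a = 1.5, b = 2.5, n = 2
h = (b - a)/n = 0.500000

Trapezoidal rule: (h/2)[f(x₀) + 2f(x₁) + 2f(x₂) + ... + f(xₙ)]

x_0 = 1.5000, f(x_0) = 6.000000, coefficient = 1
x_1 = 2.0000, f(x_1) = 7.000000, coefficient = 2
x_2 = 2.5000, f(x_2) = 8.000000, coefficient = 1

I ≈ (0.500000/2) × 28.000000 = 7.000000
Exact value: 7.000000
Error: 0.000000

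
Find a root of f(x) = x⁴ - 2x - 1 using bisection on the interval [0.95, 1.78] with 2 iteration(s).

f(x) = x⁴ - 2x - 1
Initial interval: [0.95, 1.78]

Iteration 1:
  c_1 = (0.950000 + 1.780000)/2 = 1.365000
  f(c_1) = f(1.365000) = -0.258393
  f(a) × f(c) ≥ 0, new interval: [1.365000, 1.780000]
Iteration 2:
  c_2 = (1.365000 + 1.780000)/2 = 1.572500
  f(c_2) = f(1.572500) = 1.969523
  f(a) × f(c) < 0, new interval: [1.365000, 1.572500]

After 2 iteration(s), the approximation is c_2 = 1.572500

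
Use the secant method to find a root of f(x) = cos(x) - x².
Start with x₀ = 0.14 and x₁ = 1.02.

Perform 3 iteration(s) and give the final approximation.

f(x) = cos(x) - x²
x₀ = 0.14, x₁ = 1.02

Secant formula: x_{n+1} = x_n - f(x_n)(x_n - x_{n-1})/(f(x_n) - f(x_{n-1}))

Iteration 1:
  f(0.140000) = 0.970616
  f(1.020000) = -0.517034
  x_2 = 1.020000 - (-0.517034)×(1.020000 - 0.140000)/(-0.517034 - 0.970616)
       = 0.714155
Iteration 2:
  f(1.020000) = -0.517034
  f(0.714155) = 0.245629
  x_3 = 0.714155 - 0.245629×(0.714155 - 1.020000)/(0.245629 - (-0.517034))
       = 0.812658
Iteration 3:
  f(0.714155) = 0.245629
  f(0.812658) = 0.027158
  x_4 = 0.812658 - 0.027158×(0.812658 - 0.714155)/(0.027158 - 0.245629)
       = 0.824903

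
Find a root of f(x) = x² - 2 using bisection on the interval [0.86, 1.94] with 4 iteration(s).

f(x) = x² - 2
Initial interval: [0.86, 1.94]

Iteration 1:
  c_1 = (0.860000 + 1.940000)/2 = 1.400000
  f(c_1) = f(1.400000) = -0.040000
  f(a) × f(c) ≥ 0, new interval: [1.400000, 1.940000]
Iteration 2:
  c_2 = (1.400000 + 1.940000)/2 = 1.670000
  f(c_2) = f(1.670000) = 0.788900
  f(a) × f(c) < 0, new interval: [1.400000, 1.670000]
Iteration 3:
  c_3 = (1.400000 + 1.670000)/2 = 1.535000
  f(c_3) = f(1.535000) = 0.356225
  f(a) × f(c) < 0, new interval: [1.400000, 1.535000]
Iteration 4:
  c_4 = (1.400000 + 1.535000)/2 = 1.467500
  f(c_4) = f(1.467500) = 0.153556
  f(a) × f(c) < 0, new interval: [1.400000, 1.467500]

After 4 iteration(s), the approximation is c_4 = 1.467500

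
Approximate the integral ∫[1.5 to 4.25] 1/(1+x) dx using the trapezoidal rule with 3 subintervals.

f(x) = 1/(1+x)
a = 1.5, b = 4.25, n = 3
h = (b - a)/n = 0.916667

Trapezoidal rule: (h/2)[f(x₀) + 2f(x₁) + 2f(x₂) + ... + f(xₙ)]

x_0 = 1.5000, f(x_0) = 0.400000, coefficient = 1
x_1 = 2.4167, f(x_1) = 0.292683, coefficient = 2
x_2 = 3.3333, f(x_2) = 0.230769, coefficient = 2
x_3 = 4.2500, f(x_3) = 0.190476, coefficient = 1

I ≈ (0.916667/2) × 1.637381 = 0.750466
Exact value: 0.741937
Error: 0.008529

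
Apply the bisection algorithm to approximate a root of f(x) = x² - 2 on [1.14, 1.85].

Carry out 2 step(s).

f(x) = x² - 2
Initial interval: [1.14, 1.85]

Iteration 1:
  c_1 = (1.140000 + 1.850000)/2 = 1.495000
  f(c_1) = f(1.495000) = 0.235025
  f(a) × f(c) < 0, new interval: [1.140000, 1.495000]
Iteration 2:
  c_2 = (1.140000 + 1.495000)/2 = 1.317500
  f(c_2) = f(1.317500) = -0.264194
  f(a) × f(c) ≥ 0, new interval: [1.317500, 1.495000]

After 2 iteration(s), the approximation is c_2 = 1.317500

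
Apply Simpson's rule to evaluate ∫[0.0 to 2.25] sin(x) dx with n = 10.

f(x) = sin(x)
a = 0.0, b = 2.25, n = 10
h = (b - a)/n = 0.225000

Simpson's rule: (h/3)[f(x₀) + 4f(x₁) + 2f(x₂) + ... + f(xₙ)]

x_0 = 0.0000, f(x_0) = 0.000000, coefficient = 1
x_1 = 0.2250, f(x_1) = 0.223106, coefficient = 4
x_2 = 0.4500, f(x_2) = 0.434966, coefficient = 2
x_3 = 0.6750, f(x_3) = 0.624897, coefficient = 4
x_4 = 0.9000, f(x_4) = 0.783327, coefficient = 2
x_5 = 1.1250, f(x_5) = 0.902268, coefficient = 4
x_6 = 1.3500, f(x_6) = 0.975723, coefficient = 2
x_7 = 1.5750, f(x_7) = 0.999991, coefficient = 4
x_8 = 1.8000, f(x_8) = 0.973848, coefficient = 2
x_9 = 2.0250, f(x_9) = 0.898611, coefficient = 4
x_10 = 2.2500, f(x_10) = 0.778073, coefficient = 1

I ≈ (0.225000/3) × 21.709293 = 1.628197
Exact value: 1.628174
Error: 0.000023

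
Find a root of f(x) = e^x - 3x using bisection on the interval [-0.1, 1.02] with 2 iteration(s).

f(x) = e^x - 3x
Initial interval: [-0.1, 1.02]

Iteration 1:
  c_1 = (-0.100000 + 1.020000)/2 = 0.460000
  f(c_1) = f(0.460000) = 0.204074
  f(a) × f(c) ≥ 0, new interval: [0.460000, 1.020000]
Iteration 2:
  c_2 = (0.460000 + 1.020000)/2 = 0.740000
  f(c_2) = f(0.740000) = -0.124064
  f(a) × f(c) < 0, new interval: [0.460000, 0.740000]

After 2 iteration(s), the approximation is c_2 = 0.740000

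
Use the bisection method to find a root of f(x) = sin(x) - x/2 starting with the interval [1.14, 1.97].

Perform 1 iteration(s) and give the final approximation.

f(x) = sin(x) - x/2
Initial interval: [1.14, 1.97]

Iteration 1:
  c_1 = (1.140000 + 1.970000)/2 = 1.555000
  f(c_1) = f(1.555000) = 0.222375
  f(a) × f(c) ≥ 0, new interval: [1.555000, 1.970000]

After 1 iteration(s), the approximation is c_1 = 1.555000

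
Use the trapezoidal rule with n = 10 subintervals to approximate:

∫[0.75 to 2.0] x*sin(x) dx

f(x) = x*sin(x)
a = 0.75, b = 2.0, n = 10
h = (b - a)/n = 0.125000

Trapezoidal rule: (h/2)[f(x₀) + 2f(x₁) + 2f(x₂) + ... + f(xₙ)]

x_0 = 0.7500, f(x_0) = 0.511229, coefficient = 1
x_1 = 0.8750, f(x_1) = 0.671601, coefficient = 2
x_2 = 1.0000, f(x_2) = 0.841471, coefficient = 2
x_3 = 1.1250, f(x_3) = 1.015051, coefficient = 2
x_4 = 1.2500, f(x_4) = 1.186231, coefficient = 2
x_5 = 1.3750, f(x_5) = 1.348728, coefficient = 2
x_6 = 1.5000, f(x_6) = 1.496242, coefficient = 2
x_7 = 1.6250, f(x_7) = 1.622613, coefficient = 2
x_8 = 1.7500, f(x_8) = 1.721975, coefficient = 2
x_9 = 1.8750, f(x_9) = 1.788911, coefficient = 2
x_10 = 2.0000, f(x_10) = 1.818595, coefficient = 1

I ≈ (0.125000/2) × 25.715471 = 1.607217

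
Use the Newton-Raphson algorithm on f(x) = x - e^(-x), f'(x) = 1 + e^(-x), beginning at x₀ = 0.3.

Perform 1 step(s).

f(x) = x - e^(-x)
f'(x) = 1 + e^(-x)
x₀ = 0.3

Newton-Raphson formula: x_{n+1} = x_n - f(x_n)/f'(x_n)

Iteration 1:
  f(0.300000) = -0.440818
  f'(0.300000) = 1.740818
  x_1 = 0.300000 - (-0.440818)/1.740818 = 0.553225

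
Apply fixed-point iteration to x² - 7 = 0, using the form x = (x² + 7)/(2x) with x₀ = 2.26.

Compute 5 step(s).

Equation: x² - 7 = 0
Fixed-point form: x = (x² + 7)/(2x)
x₀ = 2.26

x_1 = g(2.260000) = 2.678673
x_2 = g(2.678673) = 2.645954
x_3 = g(2.645954) = 2.645751
x_4 = g(2.645751) = 2.645751
x_5 = g(2.645751) = 2.645751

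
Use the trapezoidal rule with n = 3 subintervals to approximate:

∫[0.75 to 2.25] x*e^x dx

f(x) = x*e^x
a = 0.75, b = 2.25, n = 3
h = (b - a)/n = 0.500000

Trapezoidal rule: (h/2)[f(x₀) + 2f(x₁) + 2f(x₂) + ... + f(xₙ)]

x_0 = 0.7500, f(x_0) = 1.587750, coefficient = 1
x_1 = 1.2500, f(x_1) = 4.362929, coefficient = 2
x_2 = 1.7500, f(x_2) = 10.070555, coefficient = 2
x_3 = 2.2500, f(x_3) = 21.347406, coefficient = 1

I ≈ (0.500000/2) × 51.802122 = 12.950531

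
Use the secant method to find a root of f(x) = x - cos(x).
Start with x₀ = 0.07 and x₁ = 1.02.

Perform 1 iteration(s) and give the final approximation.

f(x) = x - cos(x)
x₀ = 0.07, x₁ = 1.02

Secant formula: x_{n+1} = x_n - f(x_n)(x_n - x_{n-1})/(f(x_n) - f(x_{n-1}))

Iteration 1:
  f(0.070000) = -0.927551
  f(1.020000) = 0.496634
  x_2 = 1.020000 - 0.496634×(1.020000 - 0.070000)/(0.496634 - (-0.927551))
       = 0.688721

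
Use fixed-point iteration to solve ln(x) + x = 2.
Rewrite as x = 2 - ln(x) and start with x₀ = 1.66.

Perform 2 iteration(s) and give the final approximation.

Equation: ln(x) + x = 2
Fixed-point form: x = 2 - ln(x)
x₀ = 1.66

x_1 = g(1.660000) = 1.493182
x_2 = g(1.493182) = 1.599090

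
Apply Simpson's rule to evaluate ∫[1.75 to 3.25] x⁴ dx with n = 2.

f(x) = x⁴
a = 1.75, b = 3.25, n = 2
h = (b - a)/n = 0.750000

Simpson's rule: (h/3)[f(x₀) + 4f(x₁) + 2f(x₂) + ... + f(xₙ)]

x_0 = 1.7500, f(x_0) = 9.378906, coefficient = 1
x_1 = 2.5000, f(x_1) = 39.062500, coefficient = 4
x_2 = 3.2500, f(x_2) = 111.566406, coefficient = 1

I ≈ (0.750000/3) × 277.195312 = 69.298828
Exact value: 69.235547
Error: 0.063281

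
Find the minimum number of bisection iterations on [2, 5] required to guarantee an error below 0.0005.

We need (b-a)/2^n ≤ 0.0005
(5 - 2)/2^n ≤ 0.0005
3/2^n ≤ 0.0005
2^n ≥ 6000
n ≥ log₂(6000) = 12.55
n ≥ 13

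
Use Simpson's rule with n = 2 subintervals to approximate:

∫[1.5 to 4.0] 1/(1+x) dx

f(x) = 1/(1+x)
a = 1.5, b = 4.0, n = 2
h = (b - a)/n = 1.250000

Simpson's rule: (h/3)[f(x₀) + 4f(x₁) + 2f(x₂) + ... + f(xₙ)]

x_0 = 1.5000, f(x_0) = 0.400000, coefficient = 1
x_1 = 2.7500, f(x_1) = 0.266667, coefficient = 4
x_2 = 4.0000, f(x_2) = 0.200000, coefficient = 1

I ≈ (1.250000/3) × 1.666667 = 0.694444
Exact value: 0.693147
Error: 0.001297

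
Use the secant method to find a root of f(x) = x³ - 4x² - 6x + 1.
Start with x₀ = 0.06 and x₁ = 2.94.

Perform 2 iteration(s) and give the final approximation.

f(x) = x³ - 4x² - 6x + 1
x₀ = 0.06, x₁ = 2.94

Secant formula: x_{n+1} = x_n - f(x_n)(x_n - x_{n-1})/(f(x_n) - f(x_{n-1}))

Iteration 1:
  f(0.060000) = 0.625816
  f(2.940000) = -25.802216
  x_2 = 2.940000 - (-25.802216)×(2.940000 - 0.060000)/(-25.802216 - 0.625816)
       = 0.128198
Iteration 2:
  f(2.940000) = -25.802216
  f(0.128198) = 0.167177
  x_3 = 0.128198 - 0.167177×(0.128198 - 2.940000)/(0.167177 - (-25.802216))
       = 0.146299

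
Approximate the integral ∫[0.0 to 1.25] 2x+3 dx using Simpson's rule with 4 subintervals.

f(x) = 2x+3
a = 0.0, b = 1.25, n = 4
h = (b - a)/n = 0.312500

Simpson's rule: (h/3)[f(x₀) + 4f(x₁) + 2f(x₂) + ... + f(xₙ)]

x_0 = 0.0000, f(x_0) = 3.000000, coefficient = 1
x_1 = 0.3125, f(x_1) = 3.625000, coefficient = 4
x_2 = 0.6250, f(x_2) = 4.250000, coefficient = 2
x_3 = 0.9375, f(x_3) = 4.875000, coefficient = 4
x_4 = 1.2500, f(x_4) = 5.500000, coefficient = 1

I ≈ (0.312500/3) × 51.000000 = 5.312500
Exact value: 5.312500
Error: 0.000000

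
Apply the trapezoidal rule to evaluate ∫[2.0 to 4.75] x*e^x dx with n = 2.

f(x) = x*e^x
a = 2.0, b = 4.75, n = 2
h = (b - a)/n = 1.375000

Trapezoidal rule: (h/2)[f(x₀) + 2f(x₁) + 2f(x₂) + ... + f(xₙ)]

x_0 = 2.0000, f(x_0) = 14.778112, coefficient = 1
x_1 = 3.3750, f(x_1) = 98.631958, coefficient = 2
x_2 = 4.7500, f(x_2) = 549.025352, coefficient = 1

I ≈ (1.375000/2) × 761.067379 = 523.233823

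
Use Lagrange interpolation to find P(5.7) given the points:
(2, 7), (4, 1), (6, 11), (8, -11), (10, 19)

Lagrange interpolation formula:
P(x) = Σ yᵢ × Lᵢ(x)
where Lᵢ(x) = Π_{j≠i} (x - xⱼ)/(xᵢ - xⱼ)

L_0(5.7) = (5.7 - 4)/(2 - 4) × (5.7 - 6)/(2 - 6) × (5.7 - 8)/(2 - 8) × (5.7 - 10)/(2 - 10) = -0.013135
L_1(5.7) = (5.7 - 2)/(4 - 2) × (5.7 - 6)/(4 - 6) × (5.7 - 8)/(4 - 8) × (5.7 - 10)/(4 - 10) = 0.114353
L_2(5.7) = (5.7 - 2)/(6 - 2) × (5.7 - 4)/(6 - 4) × (5.7 - 8)/(6 - 8) × (5.7 - 10)/(6 - 10) = 0.972002
L_3(5.7) = (5.7 - 2)/(8 - 2) × (5.7 - 4)/(8 - 4) × (5.7 - 6)/(8 - 6) × (5.7 - 10)/(8 - 10) = -0.084522
L_4(5.7) = (5.7 - 2)/(10 - 2) × (5.7 - 4)/(10 - 4) × (5.7 - 6)/(10 - 6) × (5.7 - 8)/(10 - 8) = 0.011302

P(5.7) = 7×L_0(5.7) + 1×L_1(5.7) + 11×L_2(5.7) + (-11)×L_3(5.7) + 19×L_4(5.7)
P(5.7) = 11.858909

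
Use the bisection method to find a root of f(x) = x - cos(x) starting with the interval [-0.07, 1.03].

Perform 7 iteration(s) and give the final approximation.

f(x) = x - cos(x)
Initial interval: [-0.07, 1.03]

Iteration 1:
  c_1 = (-0.070000 + 1.030000)/2 = 0.480000
  f(c_1) = f(0.480000) = -0.406995
  f(a) × f(c) ≥ 0, new interval: [0.480000, 1.030000]
Iteration 2:
  c_2 = (0.480000 + 1.030000)/2 = 0.755000
  f(c_2) = f(0.755000) = 0.026728
  f(a) × f(c) < 0, new interval: [0.480000, 0.755000]
Iteration 3:
  c_3 = (0.480000 + 0.755000)/2 = 0.617500
  f(c_3) = f(0.617500) = -0.197828
  f(a) × f(c) ≥ 0, new interval: [0.617500, 0.755000]
Iteration 4:
  c_4 = (0.617500 + 0.755000)/2 = 0.686250
  f(c_4) = f(0.686250) = -0.087378
  f(a) × f(c) ≥ 0, new interval: [0.686250, 0.755000]
Iteration 5:
  c_5 = (0.686250 + 0.755000)/2 = 0.720625
  f(c_5) = f(0.720625) = -0.030768
  f(a) × f(c) ≥ 0, new interval: [0.720625, 0.755000]
Iteration 6:
  c_6 = (0.720625 + 0.755000)/2 = 0.737812
  f(c_6) = f(0.737812) = -0.002129
  f(a) × f(c) ≥ 0, new interval: [0.737812, 0.755000]
Iteration 7:
  c_7 = (0.737812 + 0.755000)/2 = 0.746406
  f(c_7) = f(0.746406) = 0.012272
  f(a) × f(c) < 0, new interval: [0.737812, 0.746406]

After 7 iteration(s), the approximation is c_7 = 0.746406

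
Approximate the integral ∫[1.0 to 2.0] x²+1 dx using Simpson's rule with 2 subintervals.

f(x) = x²+1
a = 1.0, b = 2.0, n = 2
h = (b - a)/n = 0.500000

Simpson's rule: (h/3)[f(x₀) + 4f(x₁) + 2f(x₂) + ... + f(xₙ)]

x_0 = 1.0000, f(x_0) = 2.000000, coefficient = 1
x_1 = 1.5000, f(x_1) = 3.250000, coefficient = 4
x_2 = 2.0000, f(x_2) = 5.000000, coefficient = 1

I ≈ (0.500000/3) × 20.000000 = 3.333333
Exact value: 3.333333
Error: 0.000000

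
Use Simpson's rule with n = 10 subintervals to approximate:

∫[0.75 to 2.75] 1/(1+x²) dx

f(x) = 1/(1+x²)
a = 0.75, b = 2.75, n = 10
h = (b - a)/n = 0.200000

Simpson's rule: (h/3)[f(x₀) + 4f(x₁) + 2f(x₂) + ... + f(xₙ)]

x_0 = 0.7500, f(x_0) = 0.640000, coefficient = 1
x_1 = 0.9500, f(x_1) = 0.525624, coefficient = 4
x_2 = 1.1500, f(x_2) = 0.430571, coefficient = 2
x_3 = 1.3500, f(x_3) = 0.354296, coefficient = 4
x_4 = 1.5500, f(x_4) = 0.293902, coefficient = 2
x_5 = 1.7500, f(x_5) = 0.246154, coefficient = 4
x_6 = 1.9500, f(x_6) = 0.208225, coefficient = 2
x_7 = 2.1500, f(x_7) = 0.177857, coefficient = 4
x_8 = 2.3500, f(x_8) = 0.153315, coefficient = 2
x_9 = 2.5500, f(x_9) = 0.133289, coefficient = 4
x_10 = 2.7500, f(x_10) = 0.116788, coefficient = 1

I ≈ (0.200000/3) × 8.677691 = 0.578513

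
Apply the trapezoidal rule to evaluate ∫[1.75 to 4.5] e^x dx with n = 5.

f(x) = e^x
a = 1.75, b = 4.5, n = 5
h = (b - a)/n = 0.550000

Trapezoidal rule: (h/2)[f(x₀) + 2f(x₁) + 2f(x₂) + ... + f(xₙ)]

x_0 = 1.7500, f(x_0) = 5.754603, coefficient = 1
x_1 = 2.3000, f(x_1) = 9.974182, coefficient = 2
x_2 = 2.8500, f(x_2) = 17.287782, coefficient = 2
x_3 = 3.4000, f(x_3) = 29.964100, coefficient = 2
x_4 = 3.9500, f(x_4) = 51.935367, coefficient = 2
x_5 = 4.5000, f(x_5) = 90.017131, coefficient = 1

I ≈ (0.550000/2) × 314.094596 = 86.376014
Exact value: 84.262529
Error: 2.113485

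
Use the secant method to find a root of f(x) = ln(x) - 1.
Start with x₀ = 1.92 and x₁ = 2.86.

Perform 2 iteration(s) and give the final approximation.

f(x) = ln(x) - 1
x₀ = 1.92, x₁ = 2.86

Secant formula: x_{n+1} = x_n - f(x_n)(x_n - x_{n-1})/(f(x_n) - f(x_{n-1}))

Iteration 1:
  f(1.920000) = -0.347675
  f(2.860000) = 0.050822
  x_2 = 2.860000 - 0.050822×(2.860000 - 1.920000)/(0.050822 - (-0.347675))
       = 2.740119
Iteration 2:
  f(2.860000) = 0.050822
  f(2.740119) = 0.008001
  x_3 = 2.740119 - 0.008001×(2.740119 - 2.860000)/(0.008001 - 0.050822)
       = 2.717718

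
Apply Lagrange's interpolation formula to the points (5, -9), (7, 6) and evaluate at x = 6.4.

Lagrange interpolation formula:
P(x) = Σ yᵢ × Lᵢ(x)
where Lᵢ(x) = Π_{j≠i} (x - xⱼ)/(xᵢ - xⱼ)

L_0(6.4) = (6.4 - 7)/(5 - 7) = 0.300000
L_1(6.4) = (6.4 - 5)/(7 - 5) = 0.700000

P(6.4) = (-9)×L_0(6.4) + 6×L_1(6.4)
P(6.4) = 1.500000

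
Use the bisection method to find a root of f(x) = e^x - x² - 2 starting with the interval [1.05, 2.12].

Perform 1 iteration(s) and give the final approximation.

f(x) = e^x - x² - 2
Initial interval: [1.05, 2.12]

Iteration 1:
  c_1 = (1.050000 + 2.120000)/2 = 1.585000
  f(c_1) = f(1.585000) = 0.367066
  f(a) × f(c) < 0, new interval: [1.050000, 1.585000]

After 1 iteration(s), the approximation is c_1 = 1.585000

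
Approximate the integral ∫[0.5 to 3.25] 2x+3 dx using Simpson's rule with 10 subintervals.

f(x) = 2x+3
a = 0.5, b = 3.25, n = 10
h = (b - a)/n = 0.275000

Simpson's rule: (h/3)[f(x₀) + 4f(x₁) + 2f(x₂) + ... + f(xₙ)]

x_0 = 0.5000, f(x_0) = 4.000000, coefficient = 1
x_1 = 0.7750, f(x_1) = 4.550000, coefficient = 4
x_2 = 1.0500, f(x_2) = 5.100000, coefficient = 2
x_3 = 1.3250, f(x_3) = 5.650000, coefficient = 4
x_4 = 1.6000, f(x_4) = 6.200000, coefficient = 2
x_5 = 1.8750, f(x_5) = 6.750000, coefficient = 4
x_6 = 2.1500, f(x_6) = 7.300000, coefficient = 2
x_7 = 2.4250, f(x_7) = 7.850000, coefficient = 4
x_8 = 2.7000, f(x_8) = 8.400000, coefficient = 2
x_9 = 2.9750, f(x_9) = 8.950000, coefficient = 4
x_10 = 3.2500, f(x_10) = 9.500000, coefficient = 1

I ≈ (0.275000/3) × 202.500000 = 18.562500
Exact value: 18.562500
Error: 0.000000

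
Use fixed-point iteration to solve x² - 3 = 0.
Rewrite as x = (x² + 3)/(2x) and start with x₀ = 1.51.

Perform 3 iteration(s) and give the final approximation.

Equation: x² - 3 = 0
Fixed-point form: x = (x² + 3)/(2x)
x₀ = 1.51

x_1 = g(1.510000) = 1.748377
x_2 = g(1.748377) = 1.732127
x_3 = g(1.732127) = 1.732051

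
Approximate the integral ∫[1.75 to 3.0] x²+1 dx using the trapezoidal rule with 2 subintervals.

f(x) = x²+1
a = 1.75, b = 3.0, n = 2
h = (b - a)/n = 0.625000

Trapezoidal rule: (h/2)[f(x₀) + 2f(x₁) + 2f(x₂) + ... + f(xₙ)]

x_0 = 1.7500, f(x_0) = 4.062500, coefficient = 1
x_1 = 2.3750, f(x_1) = 6.640625, coefficient = 2
x_2 = 3.0000, f(x_2) = 10.000000, coefficient = 1

I ≈ (0.625000/2) × 27.343750 = 8.544922
Exact value: 8.463542
Error: 0.081380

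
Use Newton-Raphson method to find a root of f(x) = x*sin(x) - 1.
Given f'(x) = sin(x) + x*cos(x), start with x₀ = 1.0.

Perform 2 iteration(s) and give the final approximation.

f(x) = x*sin(x) - 1
f'(x) = sin(x) + x*cos(x)
x₀ = 1.0

Newton-Raphson formula: x_{n+1} = x_n - f(x_n)/f'(x_n)

Iteration 1:
  f(1.000000) = -0.158529
  f'(1.000000) = 1.381773
  x_1 = 1.000000 - (-0.158529)/1.381773 = 1.114729
Iteration 2:
  f(1.114729) = 0.000794
  f'(1.114729) = 1.388741
  x_2 = 1.114729 - 0.000794/1.388741 = 1.114157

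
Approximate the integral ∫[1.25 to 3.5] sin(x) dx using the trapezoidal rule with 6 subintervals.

f(x) = sin(x)
a = 1.25, b = 3.5, n = 6
h = (b - a)/n = 0.375000

Trapezoidal rule: (h/2)[f(x₀) + 2f(x₁) + 2f(x₂) + ... + f(xₙ)]

x_0 = 1.2500, f(x_0) = 0.948985, coefficient = 1
x_1 = 1.6250, f(x_1) = 0.998531, coefficient = 2
x_2 = 2.0000, f(x_2) = 0.909297, coefficient = 2
x_3 = 2.3750, f(x_3) = 0.693685, coefficient = 2
x_4 = 2.7500, f(x_4) = 0.381661, coefficient = 2
x_5 = 3.1250, f(x_5) = 0.016592, coefficient = 2
x_6 = 3.5000, f(x_6) = -0.350783, coefficient = 1

I ≈ (0.375000/2) × 6.597735 = 1.237075
Exact value: 1.251779
Error: 0.014704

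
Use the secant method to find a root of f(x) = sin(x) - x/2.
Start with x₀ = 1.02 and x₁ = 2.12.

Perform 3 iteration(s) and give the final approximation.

f(x) = sin(x) - x/2
x₀ = 1.02, x₁ = 2.12

Secant formula: x_{n+1} = x_n - f(x_n)(x_n - x_{n-1})/(f(x_n) - f(x_{n-1}))

Iteration 1:
  f(1.020000) = 0.342108
  f(2.120000) = -0.207060
  x_2 = 2.120000 - (-0.207060)×(2.120000 - 1.020000)/(-0.207060 - 0.342108)
       = 1.705253
Iteration 2:
  f(2.120000) = -0.207060
  f(1.705253) = 0.138348
  x_3 = 1.705253 - 0.138348×(1.705253 - 2.120000)/(0.138348 - (-0.207060))
       = 1.871374
Iteration 3:
  f(1.705253) = 0.138348
  f(1.871374) = 0.019479
  x_4 = 1.871374 - 0.019479×(1.871374 - 1.705253)/(0.019479 - 0.138348)
       = 1.898596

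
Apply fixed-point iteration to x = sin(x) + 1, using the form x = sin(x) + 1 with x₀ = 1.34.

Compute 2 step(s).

Equation: x = sin(x) + 1
Fixed-point form: x = sin(x) + 1
x₀ = 1.34

x_1 = g(1.340000) = 1.973485
x_2 = g(1.973485) = 1.920011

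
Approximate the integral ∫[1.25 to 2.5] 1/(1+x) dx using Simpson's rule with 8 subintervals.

f(x) = 1/(1+x)
a = 1.25, b = 2.5, n = 8
h = (b - a)/n = 0.156250

Simpson's rule: (h/3)[f(x₀) + 4f(x₁) + 2f(x₂) + ... + f(xₙ)]

x_0 = 1.2500, f(x_0) = 0.444444, coefficient = 1
x_1 = 1.4062, f(x_1) = 0.415584, coefficient = 4
x_2 = 1.5625, f(x_2) = 0.390244, coefficient = 2
x_3 = 1.7188, f(x_3) = 0.367816, coefficient = 4
x_4 = 1.8750, f(x_4) = 0.347826, coefficient = 2
x_5 = 2.0312, f(x_5) = 0.329897, coefficient = 4
x_6 = 2.1875, f(x_6) = 0.313725, coefficient = 2
x_7 = 2.3438, f(x_7) = 0.299065, coefficient = 4
x_8 = 2.5000, f(x_8) = 0.285714, coefficient = 1

I ≈ (0.156250/3) × 8.483201 = 0.441833
Exact value: 0.441833
Error: 0.000001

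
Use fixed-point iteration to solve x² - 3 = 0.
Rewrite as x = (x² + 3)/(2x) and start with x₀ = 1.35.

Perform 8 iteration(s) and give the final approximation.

Equation: x² - 3 = 0
Fixed-point form: x = (x² + 3)/(2x)
x₀ = 1.35

x_1 = g(1.350000) = 1.786111
x_2 = g(1.786111) = 1.732869
x_3 = g(1.732869) = 1.732051
x_4 = g(1.732051) = 1.732051
x_5 = g(1.732051) = 1.732051
x_6 = g(1.732051) = 1.732051
x_7 = g(1.732051) = 1.732051
x_8 = g(1.732051) = 1.732051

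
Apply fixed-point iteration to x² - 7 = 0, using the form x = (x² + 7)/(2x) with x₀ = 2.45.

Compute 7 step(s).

Equation: x² - 7 = 0
Fixed-point form: x = (x² + 7)/(2x)
x₀ = 2.45

x_1 = g(2.450000) = 2.653571
x_2 = g(2.653571) = 2.645763
x_3 = g(2.645763) = 2.645751
x_4 = g(2.645751) = 2.645751
x_5 = g(2.645751) = 2.645751
x_6 = g(2.645751) = 2.645751
x_7 = g(2.645751) = 2.645751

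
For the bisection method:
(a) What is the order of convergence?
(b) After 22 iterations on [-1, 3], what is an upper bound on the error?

(a) Bisection has linear (order 1) convergence; the error is halved each step.

(b) Error bound = (b-a)/2^n = (3 - (-1))/2^{22}
    = 4/2^{22}

(a) 1 (linear); (b) error ≤ 9.54e-07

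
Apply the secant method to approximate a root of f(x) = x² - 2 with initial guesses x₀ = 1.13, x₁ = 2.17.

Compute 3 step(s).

f(x) = x² - 2
x₀ = 1.13, x₁ = 2.17

Secant formula: x_{n+1} = x_n - f(x_n)(x_n - x_{n-1})/(f(x_n) - f(x_{n-1}))

Iteration 1:
  f(1.130000) = -0.723100
  f(2.170000) = 2.708900
  x_2 = 2.170000 - 2.708900×(2.170000 - 1.130000)/(2.708900 - (-0.723100))
       = 1.349121
Iteration 2:
  f(2.170000) = 2.708900
  f(1.349121) = -0.179872
  x_3 = 1.349121 - (-0.179872)×(1.349121 - 2.170000)/(-0.179872 - 2.708900)
       = 1.400234
Iteration 3:
  f(1.349121) = -0.179872
  f(1.400234) = -0.039345
  x_4 = 1.400234 - (-0.039345)×(1.400234 - 1.349121)/(-0.039345 - (-0.179872))
       = 1.414545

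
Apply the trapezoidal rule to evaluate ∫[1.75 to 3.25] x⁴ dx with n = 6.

f(x) = x⁴
a = 1.75, b = 3.25, n = 6
h = (b - a)/n = 0.250000

Trapezoidal rule: (h/2)[f(x₀) + 2f(x₁) + 2f(x₂) + ... + f(xₙ)]

x_0 = 1.7500, f(x_0) = 9.378906, coefficient = 1
x_1 = 2.0000, f(x_1) = 16.000000, coefficient = 2
x_2 = 2.2500, f(x_2) = 25.628906, coefficient = 2
x_3 = 2.5000, f(x_3) = 39.062500, coefficient = 2
x_4 = 2.7500, f(x_4) = 57.191406, coefficient = 2
x_5 = 3.0000, f(x_5) = 81.000000, coefficient = 2
x_6 = 3.2500, f(x_6) = 111.566406, coefficient = 1

I ≈ (0.250000/2) × 558.710938 = 69.838867
Exact value: 69.235547
Error: 0.603320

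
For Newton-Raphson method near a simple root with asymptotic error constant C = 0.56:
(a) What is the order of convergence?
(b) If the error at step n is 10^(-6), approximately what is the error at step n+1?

(a) Newton-Raphson has quadratic (order 2) convergence near simple roots.
    This means |e_{n+1}| ≈ C|e_n|².

(b) With |e_n| = 10^(-6) and C = 0.56:
    |e_{n+1}| ≈ 0.56 × (10^(-6))² = 0.56 × 10^(-12)

(a) 2 (quadratic); (b) |e_{n+1}| ≈ 5.600e-13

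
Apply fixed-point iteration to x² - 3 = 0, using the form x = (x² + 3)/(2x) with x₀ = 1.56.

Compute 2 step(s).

Equation: x² - 3 = 0
Fixed-point form: x = (x² + 3)/(2x)
x₀ = 1.56

x_1 = g(1.560000) = 1.741538
x_2 = g(1.741538) = 1.732077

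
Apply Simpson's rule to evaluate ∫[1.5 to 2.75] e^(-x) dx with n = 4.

f(x) = e^(-x)
a = 1.5, b = 2.75, n = 4
h = (b - a)/n = 0.312500

Simpson's rule: (h/3)[f(x₀) + 4f(x₁) + 2f(x₂) + ... + f(xₙ)]

x_0 = 1.5000, f(x_0) = 0.223130, coefficient = 1
x_1 = 1.8125, f(x_1) = 0.163246, coefficient = 4
x_2 = 2.1250, f(x_2) = 0.119433, coefficient = 2
x_3 = 2.4375, f(x_3) = 0.087379, coefficient = 4
x_4 = 2.7500, f(x_4) = 0.063928, coefficient = 1

I ≈ (0.312500/3) × 1.528422 = 0.159211
Exact value: 0.159202
Error: 0.000008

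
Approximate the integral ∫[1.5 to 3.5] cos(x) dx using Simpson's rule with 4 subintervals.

f(x) = cos(x)
a = 1.5, b = 3.5, n = 4
h = (b - a)/n = 0.500000

Simpson's rule: (h/3)[f(x₀) + 4f(x₁) + 2f(x₂) + ... + f(xₙ)]

x_0 = 1.5000, f(x_0) = 0.070737, coefficient = 1
x_1 = 2.0000, f(x_1) = -0.416147, coefficient = 4
x_2 = 2.5000, f(x_2) = -0.801144, coefficient = 2
x_3 = 3.0000, f(x_3) = -0.989992, coefficient = 4
x_4 = 3.5000, f(x_4) = -0.936457, coefficient = 1

I ≈ (0.500000/3) × -8.092564 = -1.348761
Exact value: -1.348278
Error: 0.000482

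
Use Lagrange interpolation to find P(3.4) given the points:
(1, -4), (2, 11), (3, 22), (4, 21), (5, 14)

Lagrange interpolation formula:
P(x) = Σ yᵢ × Lᵢ(x)
where Lᵢ(x) = Π_{j≠i} (x - xⱼ)/(xᵢ - xⱼ)

L_0(3.4) = (3.4 - 2)/(1 - 2) × (3.4 - 3)/(1 - 3) × (3.4 - 4)/(1 - 4) × (3.4 - 5)/(1 - 5) = 0.022400
L_1(3.4) = (3.4 - 1)/(2 - 1) × (3.4 - 3)/(2 - 3) × (3.4 - 4)/(2 - 4) × (3.4 - 5)/(2 - 5) = -0.153600
L_2(3.4) = (3.4 - 1)/(3 - 1) × (3.4 - 2)/(3 - 2) × (3.4 - 4)/(3 - 4) × (3.4 - 5)/(3 - 5) = 0.806400
L_3(3.4) = (3.4 - 1)/(4 - 1) × (3.4 - 2)/(4 - 2) × (3.4 - 3)/(4 - 3) × (3.4 - 5)/(4 - 5) = 0.358400
L_4(3.4) = (3.4 - 1)/(5 - 1) × (3.4 - 2)/(5 - 2) × (3.4 - 3)/(5 - 3) × (3.4 - 4)/(5 - 4) = -0.033600

P(3.4) = (-4)×L_0(3.4) + 11×L_1(3.4) + 22×L_2(3.4) + 21×L_3(3.4) + 14×L_4(3.4)
P(3.4) = 23.017600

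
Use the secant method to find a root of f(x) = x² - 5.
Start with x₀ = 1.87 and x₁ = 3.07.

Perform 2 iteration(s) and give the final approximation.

f(x) = x² - 5
x₀ = 1.87, x₁ = 3.07

Secant formula: x_{n+1} = x_n - f(x_n)(x_n - x_{n-1})/(f(x_n) - f(x_{n-1}))

Iteration 1:
  f(1.870000) = -1.503100
  f(3.070000) = 4.424900
  x_2 = 3.070000 - 4.424900×(3.070000 - 1.870000)/(4.424900 - (-1.503100))
       = 2.174271
Iteration 2:
  f(3.070000) = 4.424900
  f(2.174271) = -0.272545
  x_3 = 2.174271 - (-0.272545)×(2.174271 - 3.070000)/(-0.272545 - 4.424900)
       = 2.226241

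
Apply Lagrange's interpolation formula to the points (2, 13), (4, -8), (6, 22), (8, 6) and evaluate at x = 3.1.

Lagrange interpolation formula:
P(x) = Σ yᵢ × Lᵢ(x)
where Lᵢ(x) = Π_{j≠i} (x - xⱼ)/(xᵢ - xⱼ)

L_0(3.1) = (3.1 - 4)/(2 - 4) × (3.1 - 6)/(2 - 6) × (3.1 - 8)/(2 - 8) = 0.266437
L_1(3.1) = (3.1 - 2)/(4 - 2) × (3.1 - 6)/(4 - 6) × (3.1 - 8)/(4 - 8) = 0.976938
L_2(3.1) = (3.1 - 2)/(6 - 2) × (3.1 - 4)/(6 - 4) × (3.1 - 8)/(6 - 8) = -0.303187
L_3(3.1) = (3.1 - 2)/(8 - 2) × (3.1 - 4)/(8 - 4) × (3.1 - 6)/(8 - 6) = 0.059812

P(3.1) = 13×L_0(3.1) + (-8)×L_1(3.1) + 22×L_2(3.1) + 6×L_3(3.1)
P(3.1) = -10.663063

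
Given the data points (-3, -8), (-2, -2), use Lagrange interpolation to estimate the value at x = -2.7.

Lagrange interpolation formula:
P(x) = Σ yᵢ × Lᵢ(x)
where Lᵢ(x) = Π_{j≠i} (x - xⱼ)/(xᵢ - xⱼ)

L_0(-2.7) = (-2.7 - (-2))/(-3 - (-2)) = 0.700000
L_1(-2.7) = (-2.7 - (-3))/(-2 - (-3)) = 0.300000

P(-2.7) = (-8)×L_0(-2.7) + (-2)×L_1(-2.7)
P(-2.7) = -6.200000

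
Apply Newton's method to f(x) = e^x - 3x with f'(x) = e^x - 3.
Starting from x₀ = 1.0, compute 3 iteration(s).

f(x) = e^x - 3x
f'(x) = e^x - 3
x₀ = 1.0

Newton-Raphson formula: x_{n+1} = x_n - f(x_n)/f'(x_n)

Iteration 1:
  f(1.000000) = -0.281718
  f'(1.000000) = -0.281718
  x_1 = 1.000000 - (-0.281718)/(-0.281718) = 0.000000
Iteration 2:
  f(0.000000) = 1.000000
  f'(0.000000) = -2.000000
  x_2 = 0.000000 - 1.000000/(-2.000000) = 0.500000
Iteration 3:
  f(0.500000) = 0.148721
  f'(0.500000) = -1.351279
  x_3 = 0.500000 - 0.148721/(-1.351279) = 0.610060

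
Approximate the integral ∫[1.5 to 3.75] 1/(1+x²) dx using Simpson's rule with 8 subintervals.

f(x) = 1/(1+x²)
a = 1.5, b = 3.75, n = 8
h = (b - a)/n = 0.281250

Simpson's rule: (h/3)[f(x₀) + 4f(x₁) + 2f(x₂) + ... + f(xₙ)]

x_0 = 1.5000, f(x_0) = 0.307692, coefficient = 1
x_1 = 1.7812, f(x_1) = 0.239644, coefficient = 4
x_2 = 2.0625, f(x_2) = 0.190335, coefficient = 2
x_3 = 2.3438, f(x_3) = 0.154008, coefficient = 4
x_4 = 2.6250, f(x_4) = 0.126733, coefficient = 2
x_5 = 2.9062, f(x_5) = 0.105862, coefficient = 4
x_6 = 3.1875, f(x_6) = 0.089604, coefficient = 2
x_7 = 3.4688, f(x_7) = 0.076733, coefficient = 4
x_8 = 3.7500, f(x_8) = 0.066390, coefficient = 1

I ≈ (0.281250/3) × 3.492414 = 0.327414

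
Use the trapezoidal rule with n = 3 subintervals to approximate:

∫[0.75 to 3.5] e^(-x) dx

f(x) = e^(-x)
a = 0.75, b = 3.5, n = 3
h = (b - a)/n = 0.916667

Trapezoidal rule: (h/2)[f(x₀) + 2f(x₁) + 2f(x₂) + ... + f(xₙ)]

x_0 = 0.7500, f(x_0) = 0.472367, coefficient = 1
x_1 = 1.6667, f(x_1) = 0.188876, coefficient = 2
x_2 = 2.5833, f(x_2) = 0.075522, coefficient = 2
x_3 = 3.5000, f(x_3) = 0.030197, coefficient = 1

I ≈ (0.916667/2) × 1.031359 = 0.472706
Exact value: 0.442169
Error: 0.030537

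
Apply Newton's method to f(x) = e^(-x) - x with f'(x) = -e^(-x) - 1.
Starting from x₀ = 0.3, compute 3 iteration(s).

f(x) = e^(-x) - x
f'(x) = -e^(-x) - 1
x₀ = 0.3

Newton-Raphson formula: x_{n+1} = x_n - f(x_n)/f'(x_n)

Iteration 1:
  f(0.300000) = 0.440818
  f'(0.300000) = -1.740818
  x_1 = 0.300000 - 0.440818/(-1.740818) = 0.553225
Iteration 2:
  f(0.553225) = 0.021868
  f'(0.553225) = -1.575092
  x_2 = 0.553225 - 0.021868/(-1.575092) = 0.567108
Iteration 3:
  f(0.567108) = 0.000055
  f'(0.567108) = -1.567163
  x_3 = 0.567108 - 0.000055/(-1.567163) = 0.567143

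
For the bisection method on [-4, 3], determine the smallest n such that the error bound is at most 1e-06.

We need (b-a)/2^n ≤ 1e-06
(3 - (-4))/2^n ≤ 1e-06
7/2^n ≤ 1e-06
2^n ≥ 7000000
n ≥ log₂(7000000) = 22.74
n ≥ 23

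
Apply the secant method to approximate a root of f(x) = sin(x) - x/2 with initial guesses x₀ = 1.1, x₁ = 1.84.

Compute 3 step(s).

f(x) = sin(x) - x/2
x₀ = 1.1, x₁ = 1.84

Secant formula: x_{n+1} = x_n - f(x_n)(x_n - x_{n-1})/(f(x_n) - f(x_{n-1}))

Iteration 1:
  f(1.100000) = 0.341207
  f(1.840000) = 0.043983
  x_2 = 1.840000 - 0.043983×(1.840000 - 1.100000)/(0.043983 - 0.341207)
       = 1.949505
Iteration 2:
  f(1.840000) = 0.043983
  f(1.949505) = -0.045609
  x_3 = 1.949505 - (-0.045609)×(1.949505 - 1.840000)/(-0.045609 - 0.043983)
       = 1.893758
Iteration 3:
  f(1.949505) = -0.045609
  f(1.893758) = 0.001420
  x_4 = 1.893758 - 0.001420×(1.893758 - 1.949505)/(0.001420 - (-0.045609))
       = 1.895442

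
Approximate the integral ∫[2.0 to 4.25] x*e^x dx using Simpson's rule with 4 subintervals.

f(x) = x*e^x
a = 2.0, b = 4.25, n = 4
h = (b - a)/n = 0.562500

Simpson's rule: (h/3)[f(x₀) + 4f(x₁) + 2f(x₂) + ... + f(xₙ)]

x_0 = 2.0000, f(x_0) = 14.778112, coefficient = 1
x_1 = 2.5625, f(x_1) = 33.231006, coefficient = 4
x_2 = 3.1250, f(x_2) = 71.124672, coefficient = 2
x_3 = 3.6875, f(x_3) = 147.296671, coefficient = 4
x_4 = 4.2500, f(x_4) = 297.948002, coefficient = 1

I ≈ (0.562500/3) × 1177.086165 = 220.703656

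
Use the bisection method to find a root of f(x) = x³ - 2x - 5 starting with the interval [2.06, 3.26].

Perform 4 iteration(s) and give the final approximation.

f(x) = x³ - 2x - 5
Initial interval: [2.06, 3.26]

Iteration 1:
  c_1 = (2.060000 + 3.260000)/2 = 2.660000
  f(c_1) = f(2.660000) = 8.501096
  f(a) × f(c) < 0, new interval: [2.060000, 2.660000]
Iteration 2:
  c_2 = (2.060000 + 2.660000)/2 = 2.360000
  f(c_2) = f(2.360000) = 3.424256
  f(a) × f(c) < 0, new interval: [2.060000, 2.360000]
Iteration 3:
  c_3 = (2.060000 + 2.360000)/2 = 2.210000
  f(c_3) = f(2.210000) = 1.373861
  f(a) × f(c) < 0, new interval: [2.060000, 2.210000]
Iteration 4:
  c_4 = (2.060000 + 2.210000)/2 = 2.135000
  f(c_4) = f(2.135000) = 0.461810
  f(a) × f(c) < 0, new interval: [2.060000, 2.135000]

After 4 iteration(s), the approximation is c_4 = 2.135000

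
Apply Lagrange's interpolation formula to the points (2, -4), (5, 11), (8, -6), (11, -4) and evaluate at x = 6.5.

Lagrange interpolation formula:
P(x) = Σ yᵢ × Lᵢ(x)
where Lᵢ(x) = Π_{j≠i} (x - xⱼ)/(xᵢ - xⱼ)

L_0(6.5) = (6.5 - 5)/(2 - 5) × (6.5 - 8)/(2 - 8) × (6.5 - 11)/(2 - 11) = -0.062500
L_1(6.5) = (6.5 - 2)/(5 - 2) × (6.5 - 8)/(5 - 8) × (6.5 - 11)/(5 - 11) = 0.562500
L_2(6.5) = (6.5 - 2)/(8 - 2) × (6.5 - 5)/(8 - 5) × (6.5 - 11)/(8 - 11) = 0.562500
L_3(6.5) = (6.5 - 2)/(11 - 2) × (6.5 - 5)/(11 - 5) × (6.5 - 8)/(11 - 8) = -0.062500

P(6.5) = (-4)×L_0(6.5) + 11×L_1(6.5) + (-6)×L_2(6.5) + (-4)×L_3(6.5)
P(6.5) = 3.312500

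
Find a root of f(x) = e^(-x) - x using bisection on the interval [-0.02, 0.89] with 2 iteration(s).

f(x) = e^(-x) - x
Initial interval: [-0.02, 0.89]

Iteration 1:
  c_1 = (-0.020000 + 0.890000)/2 = 0.435000
  f(c_1) = f(0.435000) = 0.212265
  f(a) × f(c) ≥ 0, new interval: [0.435000, 0.890000]
Iteration 2:
  c_2 = (0.435000 + 0.890000)/2 = 0.662500
  f(c_2) = f(0.662500) = -0.146939
  f(a) × f(c) < 0, new interval: [0.435000, 0.662500]

After 2 iteration(s), the approximation is c_2 = 0.662500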